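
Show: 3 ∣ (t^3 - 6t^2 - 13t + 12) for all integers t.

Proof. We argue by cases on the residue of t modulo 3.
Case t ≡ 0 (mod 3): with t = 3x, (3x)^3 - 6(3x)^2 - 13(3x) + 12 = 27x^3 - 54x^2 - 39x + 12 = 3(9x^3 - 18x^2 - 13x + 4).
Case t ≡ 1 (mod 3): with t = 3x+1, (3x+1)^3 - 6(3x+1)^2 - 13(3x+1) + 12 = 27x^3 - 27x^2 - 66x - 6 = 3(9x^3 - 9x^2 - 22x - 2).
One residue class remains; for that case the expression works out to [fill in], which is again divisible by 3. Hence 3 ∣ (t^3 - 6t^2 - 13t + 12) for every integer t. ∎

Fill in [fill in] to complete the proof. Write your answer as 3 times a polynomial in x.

3(9x^3 - 25x - 10)

The residues treated are {0, 1}, so the missing case is t ≡ 2 (mod 3); write t = 3x+2.
Then (3x+2)^3 - 6(3x+2)^2 - 13(3x+2) + 12 = 27x^3 - 75x - 30 = 3(9x^3 - 25x - 10).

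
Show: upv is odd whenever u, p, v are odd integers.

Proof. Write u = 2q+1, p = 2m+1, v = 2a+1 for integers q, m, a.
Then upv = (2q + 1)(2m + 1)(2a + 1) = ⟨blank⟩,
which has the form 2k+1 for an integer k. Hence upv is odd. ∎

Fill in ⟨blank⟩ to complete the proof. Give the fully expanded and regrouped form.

(2q + 1)(2m + 1)(2a + 1) = 8amq + 4am + 4aq + 2a + 4mq + 2m + 2q + 1
= 2(4amq + 2am + 2aq + a + 2mq + m + q) + 1.
Since 4amq + 2am + 2aq + a + 2mq + m + q is an integer, the product is of the form 2k+1 for an integer k.

2(4amq + 2am + 2aq + a + 2mq + m + q) + 1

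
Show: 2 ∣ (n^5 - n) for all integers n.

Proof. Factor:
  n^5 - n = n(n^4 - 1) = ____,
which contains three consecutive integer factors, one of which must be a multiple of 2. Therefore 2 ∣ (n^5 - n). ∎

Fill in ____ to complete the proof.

(n - 1)n(n + 1)(n^2 + 1)

n^4 - 1 = (n^2 - 1)(n^2 + 1), and n^2 - 1 = (n-1)(n+1).
So n(n^4 - 1) = (n - 1)n(n + 1)(n^2 + 1).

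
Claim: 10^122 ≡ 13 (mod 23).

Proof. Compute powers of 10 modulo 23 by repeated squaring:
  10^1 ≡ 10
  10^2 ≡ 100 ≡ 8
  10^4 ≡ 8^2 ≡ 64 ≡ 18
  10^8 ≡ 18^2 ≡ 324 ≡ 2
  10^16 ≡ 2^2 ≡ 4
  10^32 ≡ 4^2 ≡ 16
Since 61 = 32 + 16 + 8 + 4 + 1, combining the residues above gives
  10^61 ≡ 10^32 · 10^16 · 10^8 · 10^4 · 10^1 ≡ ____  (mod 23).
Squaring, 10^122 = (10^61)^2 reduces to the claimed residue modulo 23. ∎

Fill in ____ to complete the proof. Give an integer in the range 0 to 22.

17

Multiply the listed residues: 16 · 4 · 2 · 18 · 10 = 64 → 128 → 2304 → 23040.
Reducing modulo 23: 23040 = 1001·23 + 17, so 10^61 ≡ 17.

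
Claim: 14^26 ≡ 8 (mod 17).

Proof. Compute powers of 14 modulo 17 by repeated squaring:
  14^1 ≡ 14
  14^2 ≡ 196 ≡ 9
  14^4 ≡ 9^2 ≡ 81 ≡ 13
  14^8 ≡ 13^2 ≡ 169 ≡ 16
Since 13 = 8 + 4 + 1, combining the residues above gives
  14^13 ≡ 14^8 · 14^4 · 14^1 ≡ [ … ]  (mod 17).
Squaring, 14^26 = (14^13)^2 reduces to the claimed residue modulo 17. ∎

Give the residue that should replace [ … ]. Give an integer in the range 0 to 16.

Multiply the listed residues: 16 · 13 · 14 = 208 → 2912.
Reducing modulo 17: 2912 = 171·17 + 5, so 14^13 ≡ 5.

5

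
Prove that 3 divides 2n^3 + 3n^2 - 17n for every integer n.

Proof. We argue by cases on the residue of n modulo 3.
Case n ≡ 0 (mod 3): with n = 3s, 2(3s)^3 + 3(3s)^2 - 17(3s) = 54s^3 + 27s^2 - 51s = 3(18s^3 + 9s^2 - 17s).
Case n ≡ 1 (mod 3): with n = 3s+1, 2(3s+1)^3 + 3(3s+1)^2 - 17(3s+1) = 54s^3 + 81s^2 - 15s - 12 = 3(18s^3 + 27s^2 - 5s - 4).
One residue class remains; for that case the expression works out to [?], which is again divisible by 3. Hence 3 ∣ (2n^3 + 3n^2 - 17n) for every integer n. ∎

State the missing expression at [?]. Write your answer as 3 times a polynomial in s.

3(18s^3 + 45s^2 + 19s - 2)

Only n ≡ 2 (mod 3) is unaccounted for. Put n = 3s+2:
2(3s+2)^3 + 3(3s+2)^2 - 17(3s+2) expands to 54s^3 + 135s^2 + 57s - 6,
and factoring out 3 leaves 3(18s^3 + 45s^2 + 19s - 2).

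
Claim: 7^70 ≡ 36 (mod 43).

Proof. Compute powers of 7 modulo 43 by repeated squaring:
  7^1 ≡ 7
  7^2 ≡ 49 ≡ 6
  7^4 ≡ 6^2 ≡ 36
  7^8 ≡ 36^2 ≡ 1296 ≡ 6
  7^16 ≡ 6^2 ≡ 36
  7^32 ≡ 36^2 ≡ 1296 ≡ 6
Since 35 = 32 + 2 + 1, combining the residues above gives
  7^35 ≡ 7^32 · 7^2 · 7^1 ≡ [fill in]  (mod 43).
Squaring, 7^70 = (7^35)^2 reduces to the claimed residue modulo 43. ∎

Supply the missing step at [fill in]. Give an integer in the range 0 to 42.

37

7^32 · 7^2 · 7^1 ≡ 6 · 6 · 7 = 252.
252 mod 43 = 37, so 7^35 ≡ 37 (mod 43).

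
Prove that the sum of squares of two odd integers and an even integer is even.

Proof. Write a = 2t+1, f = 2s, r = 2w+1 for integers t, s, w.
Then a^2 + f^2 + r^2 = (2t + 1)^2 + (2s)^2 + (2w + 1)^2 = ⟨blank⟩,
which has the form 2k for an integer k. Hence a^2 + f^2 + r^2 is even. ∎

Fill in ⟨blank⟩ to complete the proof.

2(2s^2 + 2t^2 + 2t + 2w^2 + 2w + 1)

(2t + 1)^2 + (2s)^2 + (2w + 1)^2 = 4s^2 + 4t^2 + 4t + 4w^2 + 4w + 2
= 2(2s^2 + 2t^2 + 2t + 2w^2 + 2w + 1).
Since 2s^2 + 2t^2 + 2t + 2w^2 + 2w + 1 is an integer, the sum of squares is of the form 2k for an integer k.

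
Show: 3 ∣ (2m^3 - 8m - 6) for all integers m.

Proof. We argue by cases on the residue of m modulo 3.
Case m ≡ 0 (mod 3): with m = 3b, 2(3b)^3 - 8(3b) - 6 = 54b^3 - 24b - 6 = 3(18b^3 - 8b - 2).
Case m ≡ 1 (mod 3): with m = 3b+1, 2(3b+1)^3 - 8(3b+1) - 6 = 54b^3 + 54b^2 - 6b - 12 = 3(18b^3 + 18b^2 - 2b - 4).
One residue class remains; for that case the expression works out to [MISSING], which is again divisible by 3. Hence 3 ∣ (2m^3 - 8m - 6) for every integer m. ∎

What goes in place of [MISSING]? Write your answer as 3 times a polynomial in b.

3(18b^3 + 36b^2 + 16b - 2)

The residues treated are {0, 1}, so the missing case is m ≡ 2 (mod 3); write m = 3b+2.
Then 2(3b+2)^3 - 8(3b+2) - 6 = 54b^3 + 108b^2 + 48b - 6 = 3(18b^3 + 36b^2 + 16b - 2).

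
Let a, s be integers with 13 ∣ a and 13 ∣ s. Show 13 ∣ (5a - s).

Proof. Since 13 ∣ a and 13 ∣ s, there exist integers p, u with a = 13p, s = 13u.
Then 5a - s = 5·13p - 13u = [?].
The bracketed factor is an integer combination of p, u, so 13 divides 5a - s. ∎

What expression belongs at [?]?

Pull the common 13 out of every term: 5·13p - 13u = 13(5p - u).
5p - u is an integer, which exhibits the divisibility.

13(5p - u)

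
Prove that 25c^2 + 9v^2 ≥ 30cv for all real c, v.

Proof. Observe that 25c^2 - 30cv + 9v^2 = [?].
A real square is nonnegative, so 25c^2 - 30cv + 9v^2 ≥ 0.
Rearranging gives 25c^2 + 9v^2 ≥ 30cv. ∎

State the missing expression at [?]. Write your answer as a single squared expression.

25c^2 - 30cv + 9v^2 is a perfect-square trinomial: the outer terms are (5c)^2 and (3v)^2, and the cross term is -2·5c·3v.
So 25c^2 - 30cv + 9v^2 = (5c - 3v)^2 ≥ 0.

(5c - 3v)^2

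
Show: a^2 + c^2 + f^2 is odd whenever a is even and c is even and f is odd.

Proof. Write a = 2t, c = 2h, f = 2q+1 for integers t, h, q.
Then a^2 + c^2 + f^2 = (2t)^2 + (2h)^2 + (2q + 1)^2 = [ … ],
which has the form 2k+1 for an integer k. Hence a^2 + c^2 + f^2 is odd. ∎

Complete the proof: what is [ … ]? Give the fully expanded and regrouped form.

Expanding: (2t)^2 + (2h)^2 + (2q + 1)^2 = 4h^2 + 4q^2 + 4q + 4t^2 + 1.
Every term except the constant is even, so this is 2(2h^2 + 2q^2 + 2q + 2t^2) + 1,
and 2h^2 + 2q^2 + 2q + 2t^2 ∈ ℤ gives the required form.

2(2h^2 + 2q^2 + 2q + 2t^2) + 1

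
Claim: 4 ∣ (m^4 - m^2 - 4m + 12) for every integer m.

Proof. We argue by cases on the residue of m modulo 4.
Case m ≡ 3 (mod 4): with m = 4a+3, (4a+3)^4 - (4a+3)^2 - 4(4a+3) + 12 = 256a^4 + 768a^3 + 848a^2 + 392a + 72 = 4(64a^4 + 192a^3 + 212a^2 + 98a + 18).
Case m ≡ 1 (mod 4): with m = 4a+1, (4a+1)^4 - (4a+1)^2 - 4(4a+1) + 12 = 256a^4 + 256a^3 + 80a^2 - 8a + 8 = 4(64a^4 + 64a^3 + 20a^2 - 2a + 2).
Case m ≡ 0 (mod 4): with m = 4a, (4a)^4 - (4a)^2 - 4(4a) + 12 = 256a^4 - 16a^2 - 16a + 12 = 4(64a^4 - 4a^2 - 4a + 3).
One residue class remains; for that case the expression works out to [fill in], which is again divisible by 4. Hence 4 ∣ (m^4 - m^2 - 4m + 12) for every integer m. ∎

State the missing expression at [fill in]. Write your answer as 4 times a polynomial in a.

The residues treated are {3, 1, 0}, so the missing case is m ≡ 2 (mod 4); write m = 4a+2.
Then (4a+2)^4 - (4a+2)^2 - 4(4a+2) + 12 = 256a^4 + 512a^3 + 368a^2 + 96a + 16 = 4(64a^4 + 128a^3 + 92a^2 + 24a + 4).

4(64a^4 + 128a^3 + 92a^2 + 24a + 4)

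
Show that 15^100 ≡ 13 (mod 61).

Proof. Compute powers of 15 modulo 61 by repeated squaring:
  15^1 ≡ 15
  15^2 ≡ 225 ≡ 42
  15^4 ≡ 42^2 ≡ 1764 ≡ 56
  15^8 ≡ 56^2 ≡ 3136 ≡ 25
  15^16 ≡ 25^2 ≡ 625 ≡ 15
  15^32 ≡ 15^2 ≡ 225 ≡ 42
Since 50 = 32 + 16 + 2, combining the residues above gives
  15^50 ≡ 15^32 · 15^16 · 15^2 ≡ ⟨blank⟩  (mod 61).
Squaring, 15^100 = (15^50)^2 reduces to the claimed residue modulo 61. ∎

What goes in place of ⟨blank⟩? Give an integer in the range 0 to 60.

47

Multiply the listed residues: 42 · 15 · 42 = 630 → 26460.
Reducing modulo 61: 26460 = 433·61 + 47, so 15^50 ≡ 47.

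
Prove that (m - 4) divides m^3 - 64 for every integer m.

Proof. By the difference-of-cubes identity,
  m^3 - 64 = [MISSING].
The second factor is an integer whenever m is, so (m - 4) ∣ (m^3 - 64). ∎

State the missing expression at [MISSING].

(m - 4)(m^2 + 4m + 16)

a^3 - b^3 = (a - b)(a^2 + ab + b^2). With a = m, b = 4:
m^3 - 64 = (m - 4)(m^2 + 4m + 16).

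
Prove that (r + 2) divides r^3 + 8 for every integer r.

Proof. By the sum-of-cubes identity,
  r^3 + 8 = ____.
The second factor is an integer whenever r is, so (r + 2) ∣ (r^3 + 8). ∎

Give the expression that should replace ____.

a^3 + b^3 = (a + b)(a^2 - ab + b^2). With a = r, b = 2:
r^3 + 8 = (r + 2)(r^2 - 2r + 4).

(r + 2)(r^2 - 2r + 4)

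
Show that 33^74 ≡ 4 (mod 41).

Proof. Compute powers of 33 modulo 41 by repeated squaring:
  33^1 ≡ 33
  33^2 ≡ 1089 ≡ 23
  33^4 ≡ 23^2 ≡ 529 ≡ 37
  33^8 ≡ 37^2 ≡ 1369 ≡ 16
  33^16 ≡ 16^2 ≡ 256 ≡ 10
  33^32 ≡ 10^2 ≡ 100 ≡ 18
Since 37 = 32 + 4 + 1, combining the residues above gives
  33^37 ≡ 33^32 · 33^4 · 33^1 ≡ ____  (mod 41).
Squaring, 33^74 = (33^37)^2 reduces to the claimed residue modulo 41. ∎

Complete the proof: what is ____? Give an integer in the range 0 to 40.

2

33^32 · 33^4 · 33^1 ≡ 18 · 37 · 33 = 21978.
21978 mod 41 = 2, so 33^37 ≡ 2 (mod 41).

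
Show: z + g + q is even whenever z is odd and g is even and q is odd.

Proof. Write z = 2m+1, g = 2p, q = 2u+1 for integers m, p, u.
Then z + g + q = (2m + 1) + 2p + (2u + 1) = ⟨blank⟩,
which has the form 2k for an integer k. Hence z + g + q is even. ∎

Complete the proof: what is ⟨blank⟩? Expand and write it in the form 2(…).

Expanding: (2m + 1) + 2p + (2u + 1) = 2m + 2p + 2u + 2.
Every term is even; pulling out the factor of 2 gives 2(m + p + u + 1).

2(m + p + u + 1)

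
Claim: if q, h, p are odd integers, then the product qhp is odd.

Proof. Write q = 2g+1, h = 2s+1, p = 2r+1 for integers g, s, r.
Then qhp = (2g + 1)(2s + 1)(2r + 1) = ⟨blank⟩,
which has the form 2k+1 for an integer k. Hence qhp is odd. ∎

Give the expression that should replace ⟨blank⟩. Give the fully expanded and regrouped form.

Expanding: (2g + 1)(2s + 1)(2r + 1) = 8grs + 4gr + 4gs + 2g + 4rs + 2r + 2s + 1.
Every term except the constant is even, so this is 2(4grs + 2gr + 2gs + g + 2rs + r + s) + 1,
and 4grs + 2gr + 2gs + g + 2rs + r + s ∈ ℤ gives the required form.

2(4grs + 2gr + 2gs + g + 2rs + r + s) + 1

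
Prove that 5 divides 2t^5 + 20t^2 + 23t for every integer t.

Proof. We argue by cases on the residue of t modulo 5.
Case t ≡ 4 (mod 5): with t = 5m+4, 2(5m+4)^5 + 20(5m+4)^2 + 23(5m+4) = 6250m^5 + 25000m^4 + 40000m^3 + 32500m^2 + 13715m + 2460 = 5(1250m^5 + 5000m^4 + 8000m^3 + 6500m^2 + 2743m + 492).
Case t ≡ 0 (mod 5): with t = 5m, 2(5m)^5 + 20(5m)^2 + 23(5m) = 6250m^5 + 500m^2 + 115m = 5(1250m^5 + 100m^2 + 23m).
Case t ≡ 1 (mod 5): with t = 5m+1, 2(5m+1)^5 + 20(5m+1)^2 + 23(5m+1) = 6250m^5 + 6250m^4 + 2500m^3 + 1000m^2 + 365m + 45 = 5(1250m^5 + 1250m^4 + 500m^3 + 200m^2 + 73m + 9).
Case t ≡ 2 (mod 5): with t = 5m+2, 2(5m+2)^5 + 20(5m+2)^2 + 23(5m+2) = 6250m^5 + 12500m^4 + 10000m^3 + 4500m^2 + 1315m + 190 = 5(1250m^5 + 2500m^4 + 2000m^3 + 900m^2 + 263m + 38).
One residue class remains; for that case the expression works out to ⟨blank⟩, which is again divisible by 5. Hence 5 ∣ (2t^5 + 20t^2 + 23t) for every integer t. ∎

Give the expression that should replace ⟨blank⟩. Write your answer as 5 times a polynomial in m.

5(1250m^5 + 3750m^4 + 4500m^3 + 2800m^2 + 953m + 147)

The residues treated are {4, 0, 1, 2}, so the missing case is t ≡ 3 (mod 5); write t = 5m+3.
Then 2(5m+3)^5 + 20(5m+3)^2 + 23(5m+3) = 6250m^5 + 18750m^4 + 22500m^3 + 14000m^2 + 4765m + 735 = 5(1250m^5 + 3750m^4 + 4500m^3 + 2800m^2 + 953m + 147).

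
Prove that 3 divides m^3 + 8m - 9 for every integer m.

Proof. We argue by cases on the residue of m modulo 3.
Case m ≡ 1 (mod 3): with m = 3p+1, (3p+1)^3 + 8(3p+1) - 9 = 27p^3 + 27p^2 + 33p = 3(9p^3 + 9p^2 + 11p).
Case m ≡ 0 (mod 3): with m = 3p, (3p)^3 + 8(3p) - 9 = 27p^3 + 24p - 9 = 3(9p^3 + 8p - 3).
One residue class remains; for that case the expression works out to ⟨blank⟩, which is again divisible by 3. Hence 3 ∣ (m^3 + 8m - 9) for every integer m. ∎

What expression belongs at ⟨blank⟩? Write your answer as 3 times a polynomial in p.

3(9p^3 + 18p^2 + 20p + 5)

The residues treated are {1, 0}, so the missing case is m ≡ 2 (mod 3); write m = 3p+2.
Then (3p+2)^3 + 8(3p+2) - 9 = 27p^3 + 54p^2 + 60p + 15 = 3(9p^3 + 18p^2 + 20p + 5).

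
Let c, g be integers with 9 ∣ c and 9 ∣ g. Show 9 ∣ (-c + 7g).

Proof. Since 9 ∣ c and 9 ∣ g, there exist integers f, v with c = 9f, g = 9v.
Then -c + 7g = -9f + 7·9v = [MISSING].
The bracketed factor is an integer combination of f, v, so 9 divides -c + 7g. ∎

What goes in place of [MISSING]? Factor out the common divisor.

9(-f + 7v)

Pull the common 9 out of every term: -9f + 7·9v = 9(-f + 7v).
-f + 7v is an integer, which exhibits the divisibility.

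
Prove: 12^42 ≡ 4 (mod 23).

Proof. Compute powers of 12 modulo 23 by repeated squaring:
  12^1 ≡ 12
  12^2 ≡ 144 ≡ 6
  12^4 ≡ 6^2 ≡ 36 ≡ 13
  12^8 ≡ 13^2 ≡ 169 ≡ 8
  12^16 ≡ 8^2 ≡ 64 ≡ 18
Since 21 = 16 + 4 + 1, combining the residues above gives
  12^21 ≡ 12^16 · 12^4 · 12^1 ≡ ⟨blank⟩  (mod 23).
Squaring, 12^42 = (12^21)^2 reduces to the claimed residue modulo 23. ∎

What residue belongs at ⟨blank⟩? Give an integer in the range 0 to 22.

12^16 · 12^4 · 12^1 ≡ 18 · 13 · 12 = 2808.
2808 mod 23 = 2, so 12^21 ≡ 2 (mod 23).

2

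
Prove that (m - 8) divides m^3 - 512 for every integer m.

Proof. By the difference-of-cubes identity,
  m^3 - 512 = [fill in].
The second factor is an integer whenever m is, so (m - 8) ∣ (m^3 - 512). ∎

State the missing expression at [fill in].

a^3 - b^3 = (a - b)(a^2 + ab + b^2). With a = m, b = 8:
m^3 - 512 = (m - 8)(m^2 + 8m + 64).

(m - 8)(m^2 + 8m + 64)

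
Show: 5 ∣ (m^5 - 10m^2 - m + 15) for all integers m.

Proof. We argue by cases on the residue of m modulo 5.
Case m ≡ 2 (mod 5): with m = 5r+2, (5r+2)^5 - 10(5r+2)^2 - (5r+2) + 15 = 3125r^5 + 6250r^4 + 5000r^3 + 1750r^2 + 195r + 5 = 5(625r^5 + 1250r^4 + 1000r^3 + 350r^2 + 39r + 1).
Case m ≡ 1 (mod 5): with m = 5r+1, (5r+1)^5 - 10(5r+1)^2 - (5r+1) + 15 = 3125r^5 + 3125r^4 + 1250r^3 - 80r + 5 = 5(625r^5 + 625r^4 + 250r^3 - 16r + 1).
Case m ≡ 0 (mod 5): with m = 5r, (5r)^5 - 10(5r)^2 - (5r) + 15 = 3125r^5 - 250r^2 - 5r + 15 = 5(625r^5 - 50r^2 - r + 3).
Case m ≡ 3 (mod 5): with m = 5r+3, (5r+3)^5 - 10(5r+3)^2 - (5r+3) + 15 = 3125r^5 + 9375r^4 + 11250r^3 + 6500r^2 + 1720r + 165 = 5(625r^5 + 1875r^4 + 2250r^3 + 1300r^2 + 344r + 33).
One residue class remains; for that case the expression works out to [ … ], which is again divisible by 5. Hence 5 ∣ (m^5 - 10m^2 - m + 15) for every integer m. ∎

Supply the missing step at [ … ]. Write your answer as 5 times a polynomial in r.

The residues treated are {2, 1, 0, 3}, so the missing case is m ≡ 4 (mod 5); write m = 5r+4.
Then (5r+4)^5 - 10(5r+4)^2 - (5r+4) + 15 = 3125r^5 + 12500r^4 + 20000r^3 + 15750r^2 + 5995r + 875 = 5(625r^5 + 2500r^4 + 4000r^3 + 3150r^2 + 1199r + 175).

5(625r^5 + 2500r^4 + 4000r^3 + 3150r^2 + 1199r + 175)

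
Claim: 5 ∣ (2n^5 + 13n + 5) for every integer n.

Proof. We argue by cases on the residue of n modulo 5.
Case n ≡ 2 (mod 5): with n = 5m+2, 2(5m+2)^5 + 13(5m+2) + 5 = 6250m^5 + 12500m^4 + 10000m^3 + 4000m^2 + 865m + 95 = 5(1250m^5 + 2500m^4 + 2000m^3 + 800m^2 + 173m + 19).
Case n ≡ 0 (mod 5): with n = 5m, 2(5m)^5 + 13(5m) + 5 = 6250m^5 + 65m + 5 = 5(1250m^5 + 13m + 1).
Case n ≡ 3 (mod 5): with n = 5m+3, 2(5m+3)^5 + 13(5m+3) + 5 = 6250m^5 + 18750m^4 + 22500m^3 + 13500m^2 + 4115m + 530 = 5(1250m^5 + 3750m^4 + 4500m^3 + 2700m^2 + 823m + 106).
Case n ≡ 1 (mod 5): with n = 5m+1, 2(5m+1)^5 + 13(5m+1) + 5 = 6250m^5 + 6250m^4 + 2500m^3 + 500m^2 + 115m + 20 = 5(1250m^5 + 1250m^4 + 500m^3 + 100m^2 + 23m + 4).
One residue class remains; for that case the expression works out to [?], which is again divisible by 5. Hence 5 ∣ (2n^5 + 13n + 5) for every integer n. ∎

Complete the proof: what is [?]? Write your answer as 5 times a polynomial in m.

Only n ≡ 4 (mod 5) is unaccounted for. Put n = 5m+4:
2(5m+4)^5 + 13(5m+4) + 5 expands to 6250m^5 + 25000m^4 + 40000m^3 + 32000m^2 + 12865m + 2105,
and factoring out 5 leaves 5(1250m^5 + 5000m^4 + 8000m^3 + 6400m^2 + 2573m + 421).

5(1250m^5 + 5000m^4 + 8000m^3 + 6400m^2 + 2573m + 421)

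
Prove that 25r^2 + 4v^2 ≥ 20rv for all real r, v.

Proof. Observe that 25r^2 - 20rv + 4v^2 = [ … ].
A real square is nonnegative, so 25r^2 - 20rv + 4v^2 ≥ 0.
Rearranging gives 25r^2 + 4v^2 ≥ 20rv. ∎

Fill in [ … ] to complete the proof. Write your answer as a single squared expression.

(5r - 2v)^2

The leading and trailing coefficients are 5^2 and 2^2, and 20 = 2·5·2, so the trinomial is (5r - 2v)^2.
Hence 25r^2 - 20rv + 4v^2 ≥ 0.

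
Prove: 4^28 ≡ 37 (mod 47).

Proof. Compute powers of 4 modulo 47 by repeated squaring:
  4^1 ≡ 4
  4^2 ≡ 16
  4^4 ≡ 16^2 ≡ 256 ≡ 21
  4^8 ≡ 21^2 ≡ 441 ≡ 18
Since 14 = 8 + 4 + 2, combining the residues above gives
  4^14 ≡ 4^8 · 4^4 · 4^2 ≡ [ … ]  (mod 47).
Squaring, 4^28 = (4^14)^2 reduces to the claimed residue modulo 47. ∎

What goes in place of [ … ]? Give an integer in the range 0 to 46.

Multiply the listed residues: 18 · 21 · 16 = 378 → 6048.
Reducing modulo 47: 6048 = 128·47 + 32, so 4^14 ≡ 32.

32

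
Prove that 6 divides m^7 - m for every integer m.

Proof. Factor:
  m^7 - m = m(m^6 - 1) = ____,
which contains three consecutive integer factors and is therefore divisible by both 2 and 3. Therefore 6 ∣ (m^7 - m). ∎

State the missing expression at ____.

m^6 - 1 = (m^2 - 1)(m^4 + m^2 + 1), and m^2 - 1 = (m-1)(m+1).
So m(m^6 - 1) = (m - 1)m(m + 1)(m^4 + m^2 + 1).

(m - 1)m(m + 1)(m^4 + m^2 + 1)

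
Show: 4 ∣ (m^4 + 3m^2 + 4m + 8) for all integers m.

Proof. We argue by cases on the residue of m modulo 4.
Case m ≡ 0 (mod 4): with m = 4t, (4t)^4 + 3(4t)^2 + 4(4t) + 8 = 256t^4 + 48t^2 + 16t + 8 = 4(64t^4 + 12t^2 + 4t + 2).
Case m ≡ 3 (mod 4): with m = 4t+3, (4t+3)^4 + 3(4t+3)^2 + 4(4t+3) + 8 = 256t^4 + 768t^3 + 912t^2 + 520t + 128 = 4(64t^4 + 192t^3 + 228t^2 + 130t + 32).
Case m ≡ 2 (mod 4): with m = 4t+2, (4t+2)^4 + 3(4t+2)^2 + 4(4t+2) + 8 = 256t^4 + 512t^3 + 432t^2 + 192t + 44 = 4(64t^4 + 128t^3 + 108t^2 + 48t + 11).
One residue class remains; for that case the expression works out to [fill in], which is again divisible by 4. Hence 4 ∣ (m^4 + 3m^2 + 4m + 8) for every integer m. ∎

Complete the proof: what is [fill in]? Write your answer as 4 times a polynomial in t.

The residues treated are {0, 3, 2}, so the missing case is m ≡ 1 (mod 4); write m = 4t+1.
Then (4t+1)^4 + 3(4t+1)^2 + 4(4t+1) + 8 = 256t^4 + 256t^3 + 144t^2 + 56t + 16 = 4(64t^4 + 64t^3 + 36t^2 + 14t + 4).

4(64t^4 + 64t^3 + 36t^2 + 14t + 4)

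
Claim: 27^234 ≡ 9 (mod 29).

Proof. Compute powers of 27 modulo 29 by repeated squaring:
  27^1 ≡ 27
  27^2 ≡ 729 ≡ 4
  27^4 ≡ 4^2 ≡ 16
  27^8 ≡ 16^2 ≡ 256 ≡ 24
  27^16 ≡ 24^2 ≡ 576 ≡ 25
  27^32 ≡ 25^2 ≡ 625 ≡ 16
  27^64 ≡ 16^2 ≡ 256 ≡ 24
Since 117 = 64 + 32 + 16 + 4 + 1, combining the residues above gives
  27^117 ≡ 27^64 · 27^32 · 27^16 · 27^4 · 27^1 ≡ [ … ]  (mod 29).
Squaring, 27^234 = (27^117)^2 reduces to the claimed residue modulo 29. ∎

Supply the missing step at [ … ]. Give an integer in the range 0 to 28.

26

27^64 · 27^32 · 27^16 · 27^4 · 27^1 ≡ 24 · 16 · 25 · 16 · 27 = 4147200.
4147200 mod 29 = 26, so 27^117 ≡ 26 (mod 29).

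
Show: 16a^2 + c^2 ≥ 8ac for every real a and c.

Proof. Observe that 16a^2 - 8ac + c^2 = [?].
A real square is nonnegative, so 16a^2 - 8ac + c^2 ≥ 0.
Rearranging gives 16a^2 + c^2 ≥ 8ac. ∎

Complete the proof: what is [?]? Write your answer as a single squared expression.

The leading and trailing coefficients are 4^2 and 1^2, and 8 = 2·4·1, so the trinomial is (4a - c)^2.
Hence 16a^2 - 8ac + c^2 ≥ 0.

(4a - c)^2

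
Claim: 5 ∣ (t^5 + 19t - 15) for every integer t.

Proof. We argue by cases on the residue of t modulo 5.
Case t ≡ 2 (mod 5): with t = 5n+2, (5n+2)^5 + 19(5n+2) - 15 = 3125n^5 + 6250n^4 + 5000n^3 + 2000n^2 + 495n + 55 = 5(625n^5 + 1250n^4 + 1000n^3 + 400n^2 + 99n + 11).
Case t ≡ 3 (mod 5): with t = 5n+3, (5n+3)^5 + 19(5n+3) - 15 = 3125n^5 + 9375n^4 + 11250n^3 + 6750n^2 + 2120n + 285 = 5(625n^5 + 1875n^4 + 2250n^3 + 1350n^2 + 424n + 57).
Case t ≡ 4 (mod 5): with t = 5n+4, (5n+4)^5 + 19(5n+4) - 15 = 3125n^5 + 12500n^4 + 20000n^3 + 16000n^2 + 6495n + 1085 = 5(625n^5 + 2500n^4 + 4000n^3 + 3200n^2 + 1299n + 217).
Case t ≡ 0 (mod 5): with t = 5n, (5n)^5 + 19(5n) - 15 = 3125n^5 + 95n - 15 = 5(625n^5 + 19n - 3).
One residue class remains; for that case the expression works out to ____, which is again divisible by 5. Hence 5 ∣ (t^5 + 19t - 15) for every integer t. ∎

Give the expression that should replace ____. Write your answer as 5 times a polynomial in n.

5(625n^5 + 625n^4 + 250n^3 + 50n^2 + 24n + 1)

Only t ≡ 1 (mod 5) is unaccounted for. Put t = 5n+1:
(5n+1)^5 + 19(5n+1) - 15 expands to 3125n^5 + 3125n^4 + 1250n^3 + 250n^2 + 120n + 5,
and factoring out 5 leaves 5(625n^5 + 625n^4 + 250n^3 + 50n^2 + 24n + 1).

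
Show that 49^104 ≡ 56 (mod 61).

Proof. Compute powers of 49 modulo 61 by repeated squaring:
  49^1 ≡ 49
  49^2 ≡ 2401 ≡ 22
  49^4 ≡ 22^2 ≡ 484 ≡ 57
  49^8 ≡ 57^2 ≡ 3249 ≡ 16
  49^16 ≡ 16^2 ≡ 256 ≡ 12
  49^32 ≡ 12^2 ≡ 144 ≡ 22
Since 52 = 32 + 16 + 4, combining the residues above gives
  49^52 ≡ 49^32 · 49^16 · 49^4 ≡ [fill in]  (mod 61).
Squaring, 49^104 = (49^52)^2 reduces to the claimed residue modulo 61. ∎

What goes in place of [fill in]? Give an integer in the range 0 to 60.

42

49^32 · 49^16 · 49^4 ≡ 22 · 12 · 57 = 15048.
15048 mod 61 = 42, so 49^52 ≡ 42 (mod 61).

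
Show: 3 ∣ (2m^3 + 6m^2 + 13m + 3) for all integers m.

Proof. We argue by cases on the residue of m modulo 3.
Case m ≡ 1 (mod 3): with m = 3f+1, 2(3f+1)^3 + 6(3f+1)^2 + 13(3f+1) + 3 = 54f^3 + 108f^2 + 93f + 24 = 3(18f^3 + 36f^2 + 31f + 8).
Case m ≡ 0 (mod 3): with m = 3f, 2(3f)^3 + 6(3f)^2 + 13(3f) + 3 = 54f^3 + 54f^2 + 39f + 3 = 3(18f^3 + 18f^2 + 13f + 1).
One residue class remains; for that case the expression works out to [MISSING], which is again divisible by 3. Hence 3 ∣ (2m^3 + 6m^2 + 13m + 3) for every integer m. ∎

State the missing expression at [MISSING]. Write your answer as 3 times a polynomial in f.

3(18f^3 + 54f^2 + 61f + 23)

Only m ≡ 2 (mod 3) is unaccounted for. Put m = 3f+2:
2(3f+2)^3 + 6(3f+2)^2 + 13(3f+2) + 3 expands to 54f^3 + 162f^2 + 183f + 69,
and factoring out 3 leaves 3(18f^3 + 54f^2 + 61f + 23).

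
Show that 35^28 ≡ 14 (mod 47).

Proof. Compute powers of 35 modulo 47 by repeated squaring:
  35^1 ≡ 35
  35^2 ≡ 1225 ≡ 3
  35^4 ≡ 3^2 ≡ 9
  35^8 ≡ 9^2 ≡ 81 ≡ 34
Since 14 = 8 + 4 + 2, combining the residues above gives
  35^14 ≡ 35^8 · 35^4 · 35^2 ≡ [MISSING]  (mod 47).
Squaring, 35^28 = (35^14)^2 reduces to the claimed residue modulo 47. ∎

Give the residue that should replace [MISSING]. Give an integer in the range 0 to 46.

Multiply the listed residues: 34 · 9 · 3 = 306 → 918.
Reducing modulo 47: 918 = 19·47 + 25, so 35^14 ≡ 25.

25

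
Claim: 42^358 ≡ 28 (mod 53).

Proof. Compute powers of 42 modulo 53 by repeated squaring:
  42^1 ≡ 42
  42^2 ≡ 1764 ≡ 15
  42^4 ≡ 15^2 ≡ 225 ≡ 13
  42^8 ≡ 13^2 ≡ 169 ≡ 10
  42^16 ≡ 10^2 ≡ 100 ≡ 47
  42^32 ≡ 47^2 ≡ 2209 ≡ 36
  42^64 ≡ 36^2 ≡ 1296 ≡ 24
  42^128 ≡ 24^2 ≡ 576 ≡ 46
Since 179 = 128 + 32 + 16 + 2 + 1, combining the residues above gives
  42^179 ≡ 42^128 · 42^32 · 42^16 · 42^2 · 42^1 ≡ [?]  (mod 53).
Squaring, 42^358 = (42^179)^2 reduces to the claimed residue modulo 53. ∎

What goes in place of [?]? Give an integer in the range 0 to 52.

42^128 · 42^32 · 42^16 · 42^2 · 42^1 ≡ 46 · 36 · 47 · 15 · 42 = 49034160.
49034160 mod 53 = 44, so 42^179 ≡ 44 (mod 53).

44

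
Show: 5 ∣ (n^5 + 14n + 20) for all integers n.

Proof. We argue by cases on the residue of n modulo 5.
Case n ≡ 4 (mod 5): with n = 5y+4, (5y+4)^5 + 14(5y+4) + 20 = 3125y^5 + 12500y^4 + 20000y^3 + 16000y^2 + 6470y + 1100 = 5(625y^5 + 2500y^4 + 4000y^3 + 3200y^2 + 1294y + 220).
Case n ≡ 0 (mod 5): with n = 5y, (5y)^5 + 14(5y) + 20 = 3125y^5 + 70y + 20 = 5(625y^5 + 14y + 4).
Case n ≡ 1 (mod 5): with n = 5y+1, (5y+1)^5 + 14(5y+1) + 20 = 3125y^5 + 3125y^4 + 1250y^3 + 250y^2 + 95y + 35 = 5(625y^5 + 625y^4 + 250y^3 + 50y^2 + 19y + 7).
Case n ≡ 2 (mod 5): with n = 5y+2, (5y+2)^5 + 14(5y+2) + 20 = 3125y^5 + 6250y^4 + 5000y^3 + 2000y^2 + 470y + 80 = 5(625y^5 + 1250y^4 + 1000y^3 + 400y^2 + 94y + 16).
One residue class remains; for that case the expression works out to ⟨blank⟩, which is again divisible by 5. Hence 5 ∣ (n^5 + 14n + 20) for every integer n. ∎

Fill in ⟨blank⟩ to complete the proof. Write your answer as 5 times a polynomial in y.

Only n ≡ 3 (mod 5) is unaccounted for. Put n = 5y+3:
(5y+3)^5 + 14(5y+3) + 20 expands to 3125y^5 + 9375y^4 + 11250y^3 + 6750y^2 + 2095y + 305,
and factoring out 5 leaves 5(625y^5 + 1875y^4 + 2250y^3 + 1350y^2 + 419y + 61).

5(625y^5 + 1875y^4 + 2250y^3 + 1350y^2 + 419y + 61)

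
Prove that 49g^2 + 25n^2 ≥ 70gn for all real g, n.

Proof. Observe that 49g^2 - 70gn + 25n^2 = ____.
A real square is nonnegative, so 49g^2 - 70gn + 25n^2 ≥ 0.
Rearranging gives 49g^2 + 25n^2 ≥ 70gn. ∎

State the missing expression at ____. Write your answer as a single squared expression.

(7g - 5n)^2

The leading and trailing coefficients are 7^2 and 5^2, and 70 = 2·7·5, so the trinomial is (7g - 5n)^2.
Hence 49g^2 - 70gn + 25n^2 ≥ 0.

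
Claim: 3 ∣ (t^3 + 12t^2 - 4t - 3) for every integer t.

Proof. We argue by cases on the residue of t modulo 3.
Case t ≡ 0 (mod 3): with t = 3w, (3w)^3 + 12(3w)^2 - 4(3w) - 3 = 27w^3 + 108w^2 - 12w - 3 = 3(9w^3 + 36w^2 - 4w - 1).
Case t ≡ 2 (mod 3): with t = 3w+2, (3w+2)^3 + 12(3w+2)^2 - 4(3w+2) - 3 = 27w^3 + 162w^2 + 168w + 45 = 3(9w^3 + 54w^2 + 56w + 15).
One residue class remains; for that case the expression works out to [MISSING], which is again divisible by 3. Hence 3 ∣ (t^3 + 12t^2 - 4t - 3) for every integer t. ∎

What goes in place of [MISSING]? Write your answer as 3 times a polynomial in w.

Only t ≡ 1 (mod 3) is unaccounted for. Put t = 3w+1:
(3w+1)^3 + 12(3w+1)^2 - 4(3w+1) - 3 expands to 27w^3 + 135w^2 + 69w + 6,
and factoring out 3 leaves 3(9w^3 + 45w^2 + 23w + 2).

3(9w^3 + 45w^2 + 23w + 2)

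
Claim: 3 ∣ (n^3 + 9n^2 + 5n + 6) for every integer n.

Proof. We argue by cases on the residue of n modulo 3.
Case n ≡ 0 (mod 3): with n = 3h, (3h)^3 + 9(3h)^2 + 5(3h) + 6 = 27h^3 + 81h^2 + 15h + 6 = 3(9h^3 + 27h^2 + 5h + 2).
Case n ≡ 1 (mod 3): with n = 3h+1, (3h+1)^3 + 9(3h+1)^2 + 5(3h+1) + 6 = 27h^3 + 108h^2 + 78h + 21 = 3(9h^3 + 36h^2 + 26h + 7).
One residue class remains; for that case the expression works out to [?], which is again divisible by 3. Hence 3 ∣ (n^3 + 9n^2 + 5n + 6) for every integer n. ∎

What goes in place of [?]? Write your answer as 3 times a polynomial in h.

The residues treated are {0, 1}, so the missing case is n ≡ 2 (mod 3); write n = 3h+2.
Then (3h+2)^3 + 9(3h+2)^2 + 5(3h+2) + 6 = 27h^3 + 135h^2 + 159h + 60 = 3(9h^3 + 45h^2 + 53h + 20).

3(9h^3 + 45h^2 + 53h + 20)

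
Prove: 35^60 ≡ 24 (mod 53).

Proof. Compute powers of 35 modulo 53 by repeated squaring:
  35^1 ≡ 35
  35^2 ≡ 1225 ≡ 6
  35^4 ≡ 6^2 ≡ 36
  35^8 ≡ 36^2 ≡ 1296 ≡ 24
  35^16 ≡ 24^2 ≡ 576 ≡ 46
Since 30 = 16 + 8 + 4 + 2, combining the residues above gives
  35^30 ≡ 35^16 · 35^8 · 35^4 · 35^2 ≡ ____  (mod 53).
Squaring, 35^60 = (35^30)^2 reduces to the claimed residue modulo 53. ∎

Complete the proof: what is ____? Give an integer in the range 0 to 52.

17

Multiply the listed residues: 46 · 24 · 36 · 6 = 1104 → 39744 → 238464.
Reducing modulo 53: 238464 = 4499·53 + 17, so 35^30 ≡ 17.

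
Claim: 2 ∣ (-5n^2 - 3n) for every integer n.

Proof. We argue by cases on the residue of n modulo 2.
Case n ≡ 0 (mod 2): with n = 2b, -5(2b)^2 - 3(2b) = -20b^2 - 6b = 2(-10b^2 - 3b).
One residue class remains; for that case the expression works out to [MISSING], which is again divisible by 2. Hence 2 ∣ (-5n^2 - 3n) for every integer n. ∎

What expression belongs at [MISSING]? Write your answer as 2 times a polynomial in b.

Only n ≡ 1 (mod 2) is unaccounted for. Put n = 2b+1:
-5(2b+1)^2 - 3(2b+1) expands to -20b^2 - 26b - 8,
and factoring out 2 leaves 2(-10b^2 - 13b - 4).

2(-10b^2 - 13b - 4)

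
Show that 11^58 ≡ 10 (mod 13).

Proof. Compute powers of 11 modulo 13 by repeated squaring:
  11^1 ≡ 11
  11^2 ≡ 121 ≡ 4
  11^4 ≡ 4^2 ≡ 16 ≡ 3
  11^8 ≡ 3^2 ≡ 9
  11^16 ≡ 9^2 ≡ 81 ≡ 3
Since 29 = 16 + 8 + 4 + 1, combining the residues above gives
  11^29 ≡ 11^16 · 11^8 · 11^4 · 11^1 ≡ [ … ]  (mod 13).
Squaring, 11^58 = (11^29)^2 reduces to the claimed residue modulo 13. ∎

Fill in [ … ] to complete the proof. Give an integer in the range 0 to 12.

11^16 · 11^8 · 11^4 · 11^1 ≡ 3 · 9 · 3 · 11 = 891.
891 mod 13 = 7, so 11^29 ≡ 7 (mod 13).

7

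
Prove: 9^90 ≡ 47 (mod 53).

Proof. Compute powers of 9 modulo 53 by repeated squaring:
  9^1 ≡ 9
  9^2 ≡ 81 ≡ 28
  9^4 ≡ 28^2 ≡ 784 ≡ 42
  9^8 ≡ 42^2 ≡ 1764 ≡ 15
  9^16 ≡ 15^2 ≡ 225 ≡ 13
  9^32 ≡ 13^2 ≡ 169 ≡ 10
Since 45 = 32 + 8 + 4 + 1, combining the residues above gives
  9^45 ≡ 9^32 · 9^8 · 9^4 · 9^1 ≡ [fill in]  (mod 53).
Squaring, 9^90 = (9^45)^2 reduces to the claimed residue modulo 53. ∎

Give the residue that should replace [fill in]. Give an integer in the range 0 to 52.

9^32 · 9^8 · 9^4 · 9^1 ≡ 10 · 15 · 42 · 9 = 56700.
56700 mod 53 = 43, so 9^45 ≡ 43 (mod 53).

43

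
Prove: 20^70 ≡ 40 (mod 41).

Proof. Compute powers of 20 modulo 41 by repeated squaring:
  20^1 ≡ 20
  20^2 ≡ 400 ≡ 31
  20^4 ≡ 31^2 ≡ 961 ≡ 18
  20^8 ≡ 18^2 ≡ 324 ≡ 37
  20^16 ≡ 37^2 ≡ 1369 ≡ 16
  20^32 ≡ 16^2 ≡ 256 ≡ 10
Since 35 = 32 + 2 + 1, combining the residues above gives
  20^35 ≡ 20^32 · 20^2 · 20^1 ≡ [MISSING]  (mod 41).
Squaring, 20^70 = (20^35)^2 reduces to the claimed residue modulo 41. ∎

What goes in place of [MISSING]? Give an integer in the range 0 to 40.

Multiply the listed residues: 10 · 31 · 20 = 310 → 6200.
Reducing modulo 41: 6200 = 151·41 + 9, so 20^35 ≡ 9.

9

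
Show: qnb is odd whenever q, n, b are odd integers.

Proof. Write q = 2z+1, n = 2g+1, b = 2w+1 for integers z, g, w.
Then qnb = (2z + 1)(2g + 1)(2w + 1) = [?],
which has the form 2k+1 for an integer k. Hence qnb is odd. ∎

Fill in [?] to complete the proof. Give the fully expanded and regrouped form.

Expanding: (2z + 1)(2g + 1)(2w + 1) = 8gwz + 4gw + 4gz + 2g + 4wz + 2w + 2z + 1.
Every term except the constant is even, so this is 2(4gwz + 2gw + 2gz + g + 2wz + w + z) + 1,
and 4gwz + 2gw + 2gz + g + 2wz + w + z ∈ ℤ gives the required form.

2(4gwz + 2gw + 2gz + g + 2wz + w + z) + 1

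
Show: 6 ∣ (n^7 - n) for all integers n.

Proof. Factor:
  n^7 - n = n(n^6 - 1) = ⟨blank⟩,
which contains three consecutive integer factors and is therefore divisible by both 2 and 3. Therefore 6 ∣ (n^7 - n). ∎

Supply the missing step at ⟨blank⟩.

n^6 - 1 = (n^2 - 1)(n^4 + n^2 + 1), and n^2 - 1 = (n-1)(n+1).
So n(n^6 - 1) = (n - 1)n(n + 1)(n^4 + n^2 + 1).

(n - 1)n(n + 1)(n^4 + n^2 + 1)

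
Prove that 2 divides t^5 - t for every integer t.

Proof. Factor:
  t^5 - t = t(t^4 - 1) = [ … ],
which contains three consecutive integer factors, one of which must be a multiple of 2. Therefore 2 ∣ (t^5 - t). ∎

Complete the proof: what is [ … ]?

t^4 - 1 = (t^2 - 1)(t^2 + 1), and t^2 - 1 = (t-1)(t+1).
So t(t^4 - 1) = (t - 1)t(t + 1)(t^2 + 1).

(t - 1)t(t + 1)(t^2 + 1)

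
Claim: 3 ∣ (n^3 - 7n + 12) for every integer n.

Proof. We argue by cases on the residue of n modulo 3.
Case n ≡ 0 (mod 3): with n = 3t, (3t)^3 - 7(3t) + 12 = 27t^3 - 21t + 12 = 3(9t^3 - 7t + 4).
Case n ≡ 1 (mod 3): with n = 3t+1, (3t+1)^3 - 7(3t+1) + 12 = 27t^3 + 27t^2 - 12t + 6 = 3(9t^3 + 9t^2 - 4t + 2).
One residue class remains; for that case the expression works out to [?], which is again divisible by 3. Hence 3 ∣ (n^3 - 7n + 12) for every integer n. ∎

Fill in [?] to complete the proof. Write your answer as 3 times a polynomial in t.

The residues treated are {0, 1}, so the missing case is n ≡ 2 (mod 3); write n = 3t+2.
Then (3t+2)^3 - 7(3t+2) + 12 = 27t^3 + 54t^2 + 15t + 6 = 3(9t^3 + 18t^2 + 5t + 2).

3(9t^3 + 18t^2 + 5t + 2)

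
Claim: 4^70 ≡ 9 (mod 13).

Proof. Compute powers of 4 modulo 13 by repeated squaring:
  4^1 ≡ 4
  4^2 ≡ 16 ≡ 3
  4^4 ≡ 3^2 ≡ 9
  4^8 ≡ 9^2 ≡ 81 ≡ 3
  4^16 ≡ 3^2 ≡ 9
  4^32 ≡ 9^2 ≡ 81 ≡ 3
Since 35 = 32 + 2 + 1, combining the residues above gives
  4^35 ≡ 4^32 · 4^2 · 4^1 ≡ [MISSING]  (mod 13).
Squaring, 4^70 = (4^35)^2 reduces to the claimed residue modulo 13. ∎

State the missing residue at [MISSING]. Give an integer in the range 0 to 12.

Multiply the listed residues: 3 · 3 · 4 = 9 → 36.
Reducing modulo 13: 36 = 2·13 + 10, so 4^35 ≡ 10.

10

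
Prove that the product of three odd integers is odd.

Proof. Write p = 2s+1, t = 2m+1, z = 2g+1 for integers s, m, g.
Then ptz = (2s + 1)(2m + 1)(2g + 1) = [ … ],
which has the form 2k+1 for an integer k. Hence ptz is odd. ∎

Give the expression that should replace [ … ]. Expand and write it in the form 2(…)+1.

Expanding: (2s + 1)(2m + 1)(2g + 1) = 8gms + 4gm + 4gs + 2g + 4ms + 2m + 2s + 1.
Every term except the constant is even, so this is 2(4gms + 2gm + 2gs + g + 2ms + m + s) + 1,
and 4gms + 2gm + 2gs + g + 2ms + m + s ∈ ℤ gives the required form.

2(4gms + 2gm + 2gs + g + 2ms + m + s) + 1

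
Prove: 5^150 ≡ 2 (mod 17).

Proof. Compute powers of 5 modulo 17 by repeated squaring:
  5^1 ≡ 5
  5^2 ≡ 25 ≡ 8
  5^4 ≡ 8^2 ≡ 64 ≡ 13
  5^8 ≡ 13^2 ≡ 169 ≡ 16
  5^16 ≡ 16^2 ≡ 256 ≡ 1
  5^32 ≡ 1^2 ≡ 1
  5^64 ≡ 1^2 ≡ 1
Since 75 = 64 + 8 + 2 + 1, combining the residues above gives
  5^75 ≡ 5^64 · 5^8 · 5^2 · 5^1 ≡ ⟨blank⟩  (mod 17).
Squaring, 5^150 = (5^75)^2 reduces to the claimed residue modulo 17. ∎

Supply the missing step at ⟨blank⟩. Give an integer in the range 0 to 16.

11

Multiply the listed residues: 1 · 16 · 8 · 5 = 16 → 128 → 640.
Reducing modulo 17: 640 = 37·17 + 11, so 5^75 ≡ 11.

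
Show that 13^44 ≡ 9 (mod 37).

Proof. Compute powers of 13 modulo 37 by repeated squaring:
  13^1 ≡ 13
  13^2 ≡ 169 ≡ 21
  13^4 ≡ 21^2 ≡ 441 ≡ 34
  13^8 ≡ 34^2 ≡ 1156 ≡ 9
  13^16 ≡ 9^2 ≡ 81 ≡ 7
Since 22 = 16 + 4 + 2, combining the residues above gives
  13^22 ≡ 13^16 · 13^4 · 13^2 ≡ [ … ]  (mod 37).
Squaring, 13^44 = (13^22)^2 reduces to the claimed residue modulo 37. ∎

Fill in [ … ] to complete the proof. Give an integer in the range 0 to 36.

3

13^16 · 13^4 · 13^2 ≡ 7 · 34 · 21 = 4998.
4998 mod 37 = 3, so 13^22 ≡ 3 (mod 37).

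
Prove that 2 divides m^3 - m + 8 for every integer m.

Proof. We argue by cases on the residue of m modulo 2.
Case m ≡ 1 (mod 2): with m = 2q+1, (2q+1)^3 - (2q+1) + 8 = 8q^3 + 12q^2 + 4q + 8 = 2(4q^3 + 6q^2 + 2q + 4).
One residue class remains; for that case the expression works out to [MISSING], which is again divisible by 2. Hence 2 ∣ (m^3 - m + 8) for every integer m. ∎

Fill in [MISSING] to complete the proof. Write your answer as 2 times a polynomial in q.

2(4q^3 - q + 4)

Only m ≡ 0 (mod 2) is unaccounted for. Put m = 2q:
(2q)^3 - (2q) + 8 expands to 8q^3 - 2q + 8,
and factoring out 2 leaves 2(4q^3 - q + 4).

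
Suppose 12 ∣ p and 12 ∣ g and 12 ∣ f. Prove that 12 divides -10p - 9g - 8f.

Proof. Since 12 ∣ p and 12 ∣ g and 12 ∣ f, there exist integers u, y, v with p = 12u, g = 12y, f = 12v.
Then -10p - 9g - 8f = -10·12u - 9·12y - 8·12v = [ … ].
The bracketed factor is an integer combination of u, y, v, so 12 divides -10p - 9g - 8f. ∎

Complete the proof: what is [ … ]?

12(-10u - 8v - 9y)

Pull the common 12 out of every term: -10·12u - 9·12y - 8·12v = 12(-10u - 8v - 9y).
-10u - 8v - 9y is an integer, which exhibits the divisibility.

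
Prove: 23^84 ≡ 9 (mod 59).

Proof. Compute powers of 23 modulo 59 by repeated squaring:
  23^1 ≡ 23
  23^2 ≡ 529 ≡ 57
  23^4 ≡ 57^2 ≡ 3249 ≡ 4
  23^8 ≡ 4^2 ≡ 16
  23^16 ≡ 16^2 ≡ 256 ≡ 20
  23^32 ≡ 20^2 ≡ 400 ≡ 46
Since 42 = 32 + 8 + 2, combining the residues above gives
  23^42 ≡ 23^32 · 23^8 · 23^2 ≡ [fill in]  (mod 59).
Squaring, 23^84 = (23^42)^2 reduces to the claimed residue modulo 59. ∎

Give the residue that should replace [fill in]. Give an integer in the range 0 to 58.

3

Multiply the listed residues: 46 · 16 · 57 = 736 → 41952.
Reducing modulo 59: 41952 = 711·59 + 3, so 23^42 ≡ 3.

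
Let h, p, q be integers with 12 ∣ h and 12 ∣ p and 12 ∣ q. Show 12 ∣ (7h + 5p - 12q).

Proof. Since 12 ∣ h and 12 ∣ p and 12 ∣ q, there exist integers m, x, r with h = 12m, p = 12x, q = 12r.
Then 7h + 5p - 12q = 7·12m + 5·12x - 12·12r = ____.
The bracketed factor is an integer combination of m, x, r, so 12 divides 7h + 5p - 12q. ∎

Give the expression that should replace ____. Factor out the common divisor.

Pull the common 12 out of every term: 7·12m + 5·12x - 12·12r = 12(7m - 12r + 5x).
7m - 12r + 5x is an integer, which exhibits the divisibility.

12(7m - 12r + 5x)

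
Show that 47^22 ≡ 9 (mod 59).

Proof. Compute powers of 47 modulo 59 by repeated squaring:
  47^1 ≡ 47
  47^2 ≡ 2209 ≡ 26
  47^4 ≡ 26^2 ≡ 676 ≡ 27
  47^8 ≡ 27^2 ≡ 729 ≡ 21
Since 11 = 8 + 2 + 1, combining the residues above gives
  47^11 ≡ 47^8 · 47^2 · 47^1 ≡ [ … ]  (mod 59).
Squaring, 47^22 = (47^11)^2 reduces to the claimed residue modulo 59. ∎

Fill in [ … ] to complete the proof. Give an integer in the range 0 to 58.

47^8 · 47^2 · 47^1 ≡ 21 · 26 · 47 = 25662.
25662 mod 59 = 56, so 47^11 ≡ 56 (mod 59).

56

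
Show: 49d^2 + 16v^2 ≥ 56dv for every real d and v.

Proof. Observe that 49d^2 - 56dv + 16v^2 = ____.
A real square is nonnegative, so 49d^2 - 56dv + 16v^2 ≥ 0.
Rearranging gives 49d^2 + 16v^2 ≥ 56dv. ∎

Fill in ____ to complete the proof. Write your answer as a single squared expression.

(7d - 4v)^2

49d^2 - 56dv + 16v^2 is a perfect-square trinomial: the outer terms are (7d)^2 and (4v)^2, and the cross term is -2·7d·4v.
So 49d^2 - 56dv + 16v^2 = (7d - 4v)^2 ≥ 0.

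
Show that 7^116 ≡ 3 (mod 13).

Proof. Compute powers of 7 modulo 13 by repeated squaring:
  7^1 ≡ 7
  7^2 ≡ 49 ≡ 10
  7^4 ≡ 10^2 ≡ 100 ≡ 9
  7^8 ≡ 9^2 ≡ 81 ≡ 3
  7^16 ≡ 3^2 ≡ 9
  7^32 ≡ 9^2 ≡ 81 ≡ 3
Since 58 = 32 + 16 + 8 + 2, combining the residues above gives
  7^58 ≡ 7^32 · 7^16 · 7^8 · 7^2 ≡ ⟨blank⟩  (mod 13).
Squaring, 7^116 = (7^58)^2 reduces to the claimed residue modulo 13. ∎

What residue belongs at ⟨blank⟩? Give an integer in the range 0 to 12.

4

7^32 · 7^16 · 7^8 · 7^2 ≡ 3 · 9 · 3 · 10 = 810.
810 mod 13 = 4, so 7^58 ≡ 4 (mod 13).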